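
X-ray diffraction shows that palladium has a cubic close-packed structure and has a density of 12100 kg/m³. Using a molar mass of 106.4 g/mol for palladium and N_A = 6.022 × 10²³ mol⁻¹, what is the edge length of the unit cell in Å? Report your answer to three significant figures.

With Z = 4 atoms per FCC cell, a³ = Z·M/(N_A·ρ) = 4 × 106.4 / (6.022 × 10²³ × 12.10 g/cm³) = 5.841 × 10^-23 cm³.
a = (5.841 × 10^-23)^(1/3) = 3.880 × 10^-8 cm = 3.88 Å.

3.88 Å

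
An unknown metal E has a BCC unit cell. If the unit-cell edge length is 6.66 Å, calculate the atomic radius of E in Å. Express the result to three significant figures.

2.88 Å

In a BCC lattice, atoms touch along the body diagonal, so √3·a = 4r.
r = √3·a/4 = 1.7321 × 6.66 / 4 = 2.88 Å.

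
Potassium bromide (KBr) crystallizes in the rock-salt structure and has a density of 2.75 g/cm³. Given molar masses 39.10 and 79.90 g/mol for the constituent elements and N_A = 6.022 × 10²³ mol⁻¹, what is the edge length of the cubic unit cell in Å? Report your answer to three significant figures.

M(KBr) = 119.0 g/mol; Z = 4 formula units per cell.
a³ = Z·M/(N_A·ρ) = 4 × 119.0 / (6.022 × 10²³ × 2.75) = 2.874 × 10^-22 cm³, so a = 6.600 × 10^-8 cm = 6.60 Å.

6.60 Å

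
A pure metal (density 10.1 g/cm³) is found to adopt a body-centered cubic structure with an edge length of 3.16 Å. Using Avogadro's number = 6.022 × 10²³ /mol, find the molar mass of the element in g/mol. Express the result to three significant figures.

A BCC cell has Z = 2 atoms; a = 3.160 × 10^-8 cm.
M = ρ·N_A·a³/Z = 10.1 × 6.022 × 10²³ × 3.155 × 10^-23 / 2 = 96.0 g/mol.

96.0 g/mol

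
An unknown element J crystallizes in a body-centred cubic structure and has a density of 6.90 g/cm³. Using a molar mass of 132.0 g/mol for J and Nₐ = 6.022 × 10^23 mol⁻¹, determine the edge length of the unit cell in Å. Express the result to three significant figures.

With Z = 2 atoms per BCC cell, a³ = Z·M/(N_A·ρ) = 2 × 132.0 / (6.022 × 10²³ × 6.900 g/cm³) = 6.354 × 10^-23 cm³.
a = (6.354 × 10^-23)^(1/3) = 3.990 × 10^-8 cm = 3.99 Å.

3.99 Å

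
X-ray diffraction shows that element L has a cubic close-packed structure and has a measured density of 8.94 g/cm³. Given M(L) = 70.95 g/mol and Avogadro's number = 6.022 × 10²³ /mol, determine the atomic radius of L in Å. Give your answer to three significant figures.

For an FCC cell (Z = 4), a³ = Z·M/(N_A·ρ) = 4 × 70.95 / (6.022 × 10²³ × 8.940) = 5.271 × 10^-23 cm³, so a = 3.750 × 10^-8 cm = 3.750 Å.
Atoms touch along the face diagonal, so √2·a = 4r, so r = 0.3536 × a = 1.33 Å.

1.33 Å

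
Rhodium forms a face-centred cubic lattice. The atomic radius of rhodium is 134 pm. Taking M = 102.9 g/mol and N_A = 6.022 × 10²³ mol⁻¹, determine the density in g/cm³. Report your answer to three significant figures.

12.6 g/cm³

In an FCC lattice, atoms touch along the face diagonal, so √2·a = 4r, giving a = 379.0 pm = 3.790 × 10^-8 cm.
With Z = 4, ρ = Z·M/(N_A·a³) = 4 × 102.9 / (6.022 × 10²³ × 5.444 × 10^-23) = 12.55 g/cm³.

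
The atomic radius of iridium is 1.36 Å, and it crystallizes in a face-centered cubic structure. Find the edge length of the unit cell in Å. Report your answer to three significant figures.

In an FCC lattice, atoms touch along the face diagonal, so √2·a = 4r.
a = 4r/√2 = 4 × 1.36 / 1.4142 = 3.85 Å.

3.85 Å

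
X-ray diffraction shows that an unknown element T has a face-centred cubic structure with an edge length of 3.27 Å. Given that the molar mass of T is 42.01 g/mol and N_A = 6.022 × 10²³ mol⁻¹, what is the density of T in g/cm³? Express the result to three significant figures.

An FCC unit cell contains Z = 4 atoms.
Cell volume: a³ = (3.27 Å)³ = (3.270 × 10^-8 cm)³ = 3.497 × 10^-23 cm³.
ρ = Z·M/(N_A·a³) = 4 × 42.01 / (6.022 × 10²³ × 3.497 × 10^-23) = 7.980 g/cm³.

7.98 g/cm³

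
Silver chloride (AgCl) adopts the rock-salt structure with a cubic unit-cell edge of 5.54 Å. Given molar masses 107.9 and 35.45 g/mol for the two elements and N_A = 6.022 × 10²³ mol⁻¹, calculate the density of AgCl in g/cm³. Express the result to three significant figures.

The rock-salt structure contains Z = 4 formula units per cell; M(AgCl) = 107.9 + 35.45 = 143.35 g/mol.
a³ = (5.540 × 10^-8 cm)³ = 1.700 × 10^-22 cm³.
ρ = 4 × 143.35 / (6.022 × 10²³ × 1.700 × 10^-22) = 5.600 g/cm³.

5.60 g/cm³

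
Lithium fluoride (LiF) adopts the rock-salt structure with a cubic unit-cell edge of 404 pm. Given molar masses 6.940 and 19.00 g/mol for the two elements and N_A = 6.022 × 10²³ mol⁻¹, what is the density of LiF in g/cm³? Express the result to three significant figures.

The rock-salt structure contains Z = 4 formula units per cell; M(LiF) = 6.940 + 19.00 = 25.94 g/mol.
a³ = (4.040 × 10^-8 cm)³ = 6.594 × 10^-23 cm³.
ρ = 4 × 25.94 / (6.022 × 10²³ × 6.594 × 10^-23) = 2.613 g/cm³.

2.61 g/cm³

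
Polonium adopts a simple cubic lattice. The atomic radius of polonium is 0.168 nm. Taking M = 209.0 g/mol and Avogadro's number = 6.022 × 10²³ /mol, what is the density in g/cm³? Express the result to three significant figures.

9.15 g/cm³

In a simple cubic lattice, atoms touch along the cell edge, so a = 2r, giving a = 0.3360 nm = 3.360 × 10^-8 cm.
With Z = 1, ρ = Z·M/(N_A·a³) = 1 × 209.0 / (6.022 × 10²³ × 3.793 × 10^-23) = 9.149 g/cm³.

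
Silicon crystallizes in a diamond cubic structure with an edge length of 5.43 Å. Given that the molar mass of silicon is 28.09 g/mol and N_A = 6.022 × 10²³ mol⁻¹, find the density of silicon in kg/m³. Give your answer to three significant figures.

2330 kg/m³

A diamond cubic unit cell contains Z = 8 atoms.
Cell volume: a³ = (5.43 Å)³ = (5.430 × 10^-8 cm)³ = 1.601 × 10^-22 cm³.
ρ = Z·M/(N_A·a³) = 8 × 28.09 / (6.022 × 10²³ × 1.601 × 10^-22) = 2.331 g/cm³ = 2330 kg/m³.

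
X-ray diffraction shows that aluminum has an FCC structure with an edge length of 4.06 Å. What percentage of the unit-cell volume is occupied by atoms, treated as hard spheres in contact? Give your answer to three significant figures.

In an FCC lattice atoms touch along the face diagonal, so √2·a = 4r, so r = 0.3536a = 1.435 Å.
Packing fraction = Z·(4/3)πr³ / a³ = 4 × (4/3)π × (1.435)³ / (4.06)³ = 0.7405 = 74.0%.

74.0%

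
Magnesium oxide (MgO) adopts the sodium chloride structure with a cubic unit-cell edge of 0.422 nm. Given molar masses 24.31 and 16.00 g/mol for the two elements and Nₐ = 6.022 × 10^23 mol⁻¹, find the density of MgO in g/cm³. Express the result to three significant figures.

3.56 g/cm³

The sodium chloride structure contains Z = 4 formula units per cell; M(MgO) = 24.31 + 16.00 = 40.31 g/mol.
a³ = (4.220 × 10^-8 cm)³ = 7.515 × 10^-23 cm³.
ρ = 4 × 40.31 / (6.022 × 10²³ × 7.515 × 10^-23) = 3.563 g/cm³.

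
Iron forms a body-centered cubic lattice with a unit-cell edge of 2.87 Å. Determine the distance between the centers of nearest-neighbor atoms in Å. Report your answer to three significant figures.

In a BCC structure, atoms touch along the body diagonal, so √3·a = 4r; the nearest-neighbor distance equals 2r = 0.8660·a.
d = 0.8660 × 2.87 = 2.49 Å.

2.49 Å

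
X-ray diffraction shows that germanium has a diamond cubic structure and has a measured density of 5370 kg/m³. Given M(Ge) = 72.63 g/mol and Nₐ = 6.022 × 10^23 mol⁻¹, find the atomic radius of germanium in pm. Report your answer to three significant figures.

122 pm

For a diamond cubic cell (Z = 8), a³ = Z·M/(N_A·ρ) = 8 × 72.63 / (6.022 × 10²³ × 5.370) = 1.797 × 10^-22 cm³, so a = 5.643 × 10^-8 cm = 564.3 pm.
Nearest neighbors lie along the body diagonal with √3·a = 8r, so r = 0.2165 × a = 122 pm.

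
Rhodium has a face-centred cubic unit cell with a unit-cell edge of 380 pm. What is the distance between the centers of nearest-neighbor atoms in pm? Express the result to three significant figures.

269 pm

In an FCC structure, atoms touch along the face diagonal, so √2·a = 4r; the nearest-neighbor distance equals 2r = 0.7071·a.
d = 0.7071 × 380 = 269 pm.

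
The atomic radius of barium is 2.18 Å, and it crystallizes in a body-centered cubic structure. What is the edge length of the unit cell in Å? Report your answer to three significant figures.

In a BCC lattice, atoms touch along the body diagonal, so √3·a = 4r.
a = 4r/√3 = 4 × 2.18 / 1.7321 = 5.03 Å.

5.03 Å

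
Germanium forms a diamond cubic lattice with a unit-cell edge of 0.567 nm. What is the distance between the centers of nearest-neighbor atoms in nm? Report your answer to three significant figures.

In a diamond cubic structure, nearest neighbors lie along the body diagonal with √3·a = 8r; the nearest-neighbor distance equals 2r = 0.4330·a.
d = 0.4330 × 0.567 = 0.246 nm.

0.246 nm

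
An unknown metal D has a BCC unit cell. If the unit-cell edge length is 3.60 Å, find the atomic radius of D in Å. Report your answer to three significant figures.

In a BCC lattice, atoms touch along the body diagonal, so √3·a = 4r.
r = √3·a/4 = 1.7321 × 3.60 / 4 = 1.56 Å.

1.56 Å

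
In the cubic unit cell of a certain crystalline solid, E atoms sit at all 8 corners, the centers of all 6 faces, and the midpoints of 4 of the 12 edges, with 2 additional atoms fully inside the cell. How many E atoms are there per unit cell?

7

Corner atoms are shared by 8 cells (1/8 each), face atoms by 2 (1/2 each), edge atoms by 4 (1/4 each), interior atoms are unshared.
Net atoms = 8 × 1/8 + 6 × 1/2 + 4 × 1/4 + 2 = 1 + 3 + 1 + 2 = 7.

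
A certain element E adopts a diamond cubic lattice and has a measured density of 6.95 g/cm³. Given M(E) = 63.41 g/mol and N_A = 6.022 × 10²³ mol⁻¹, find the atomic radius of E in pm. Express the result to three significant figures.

For a diamond cubic cell (Z = 8), a³ = Z·M/(N_A·ρ) = 8 × 63.41 / (6.022 × 10²³ × 6.950) = 1.212 × 10^-22 cm³, so a = 4.949 × 10^-8 cm = 494.9 pm.
Nearest neighbors lie along the body diagonal with √3·a = 8r, so r = 0.2165 × a = 107 pm.

107 pm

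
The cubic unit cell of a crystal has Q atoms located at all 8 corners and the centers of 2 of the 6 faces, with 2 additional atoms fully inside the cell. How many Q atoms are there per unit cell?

4

Corner atoms are shared by 8 cells (1/8 each), face atoms by 2 (1/2 each), interior atoms are unshared.
Net atoms = 8 × 1/8 + 2 × 1/2 + 2 = 1 + 1 + 2 = 4.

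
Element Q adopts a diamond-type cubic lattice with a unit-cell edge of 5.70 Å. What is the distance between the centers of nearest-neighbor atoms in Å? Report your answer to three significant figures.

In a diamond cubic structure, nearest neighbors lie along the body diagonal with √3·a = 8r; the nearest-neighbor distance equals 2r = 0.4330·a.
d = 0.4330 × 5.70 = 2.47 Å.

2.47 Å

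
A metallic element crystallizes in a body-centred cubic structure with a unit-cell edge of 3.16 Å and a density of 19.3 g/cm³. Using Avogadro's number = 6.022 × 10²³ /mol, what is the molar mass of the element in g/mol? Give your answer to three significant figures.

183 g/mol

A BCC cell has Z = 2 atoms; a = 3.160 × 10^-8 cm.
M = ρ·N_A·a³/Z = 19.3 × 6.022 × 10²³ × 3.155 × 10^-23 / 2 = 183 g/mol.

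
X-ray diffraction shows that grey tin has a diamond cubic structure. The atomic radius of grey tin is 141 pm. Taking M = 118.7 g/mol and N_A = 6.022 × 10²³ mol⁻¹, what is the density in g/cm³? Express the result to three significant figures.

In a diamond cubic lattice, nearest neighbors lie along the body diagonal with √3·a = 8r, giving a = 651.3 pm = 6.513 × 10^-8 cm.
With Z = 8, ρ = Z·M/(N_A·a³) = 8 × 118.7 / (6.022 × 10²³ × 2.762 × 10^-22) = 5.709 g/cm³.

5.71 g/cm³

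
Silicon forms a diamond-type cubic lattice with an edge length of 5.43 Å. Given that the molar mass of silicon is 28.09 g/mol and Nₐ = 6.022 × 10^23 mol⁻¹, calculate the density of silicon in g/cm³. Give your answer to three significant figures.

A diamond cubic unit cell contains Z = 8 atoms.
Cell volume: a³ = (5.43 Å)³ = (5.430 × 10^-8 cm)³ = 1.601 × 10^-22 cm³.
ρ = Z·M/(N_A·a³) = 8 × 28.09 / (6.022 × 10²³ × 1.601 × 10^-22) = 2.331 g/cm³.

2.33 g/cm³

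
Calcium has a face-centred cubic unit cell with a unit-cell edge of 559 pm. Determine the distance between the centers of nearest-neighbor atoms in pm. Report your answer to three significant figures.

In an FCC structure, atoms touch along the face diagonal, so √2·a = 4r; the nearest-neighbor distance equals 2r = 0.7071·a.
d = 0.7071 × 559 = 395 pm.

395 pm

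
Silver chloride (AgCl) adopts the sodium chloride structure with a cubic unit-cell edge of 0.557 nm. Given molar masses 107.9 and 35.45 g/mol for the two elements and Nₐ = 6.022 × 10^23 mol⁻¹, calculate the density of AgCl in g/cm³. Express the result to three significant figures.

The sodium chloride structure contains Z = 4 formula units per cell; M(AgCl) = 107.9 + 35.45 = 143.35 g/mol.
a³ = (5.570 × 10^-8 cm)³ = 1.728 × 10^-22 cm³.
ρ = 4 × 143.35 / (6.022 × 10²³ × 1.728 × 10^-22) = 5.510 g/cm³.

5.51 g/cm³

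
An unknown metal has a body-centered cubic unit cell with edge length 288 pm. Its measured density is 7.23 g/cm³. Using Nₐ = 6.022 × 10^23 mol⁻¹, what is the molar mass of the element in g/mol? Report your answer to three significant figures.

52.0 g/mol

A BCC cell has Z = 2 atoms; a = 2.880 × 10^-8 cm.
M = ρ·N_A·a³/Z = 7.23 × 6.022 × 10²³ × 2.389 × 10^-23 / 2 = 52.0 g/mol.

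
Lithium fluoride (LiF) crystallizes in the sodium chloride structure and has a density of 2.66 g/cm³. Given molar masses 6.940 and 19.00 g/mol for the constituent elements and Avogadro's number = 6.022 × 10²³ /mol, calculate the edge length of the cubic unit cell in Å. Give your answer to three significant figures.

M(LiF) = 25.94 g/mol; Z = 4 formula units per cell.
a³ = Z·M/(N_A·ρ) = 4 × 25.94 / (6.022 × 10²³ × 2.66) = 6.478 × 10^-23 cm³, so a = 4.016 × 10^-8 cm = 4.02 Å.

4.02 Å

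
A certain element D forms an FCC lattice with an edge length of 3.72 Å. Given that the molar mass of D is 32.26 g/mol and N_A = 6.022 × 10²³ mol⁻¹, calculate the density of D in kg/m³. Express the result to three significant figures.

4160 kg/m³

An FCC unit cell contains Z = 4 atoms.
Cell volume: a³ = (3.72 Å)³ = (3.720 × 10^-8 cm)³ = 5.148 × 10^-23 cm³.
ρ = Z·M/(N_A·a³) = 4 × 32.26 / (6.022 × 10²³ × 5.148 × 10^-23) = 4.163 g/cm³ = 4160 kg/m³.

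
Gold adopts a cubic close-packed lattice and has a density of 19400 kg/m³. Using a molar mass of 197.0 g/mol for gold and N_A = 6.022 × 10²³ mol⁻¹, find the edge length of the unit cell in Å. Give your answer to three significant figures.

With Z = 4 atoms per FCC cell, a³ = Z·M/(N_A·ρ) = 4 × 197.0 / (6.022 × 10²³ × 19.40 g/cm³) = 6.745 × 10^-23 cm³.
a = (6.745 × 10^-23)^(1/3) = 4.071 × 10^-8 cm = 4.07 Å.

4.07 Å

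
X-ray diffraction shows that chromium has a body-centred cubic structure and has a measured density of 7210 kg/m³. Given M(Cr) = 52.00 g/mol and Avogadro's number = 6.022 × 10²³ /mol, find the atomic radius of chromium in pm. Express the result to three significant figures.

125 pm

For a BCC cell (Z = 2), a³ = Z·M/(N_A·ρ) = 2 × 52.00 / (6.022 × 10²³ × 7.210) = 2.395 × 10^-23 cm³, so a = 2.883 × 10^-8 cm = 288.3 pm.
Atoms touch along the body diagonal, so √3·a = 4r, so r = 0.4330 × a = 125 pm.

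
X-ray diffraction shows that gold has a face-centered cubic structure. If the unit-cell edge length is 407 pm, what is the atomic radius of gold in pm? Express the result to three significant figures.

In an FCC lattice, atoms touch along the face diagonal, so √2·a = 4r.
r = √2·a/4 = 1.4142 × 407 / 4 = 144 pm.

144 pm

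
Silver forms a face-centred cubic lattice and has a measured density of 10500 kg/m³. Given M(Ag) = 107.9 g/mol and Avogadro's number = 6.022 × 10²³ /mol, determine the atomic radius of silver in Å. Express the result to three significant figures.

For an FCC cell (Z = 4), a³ = Z·M/(N_A·ρ) = 4 × 107.9 / (6.022 × 10²³ × 10.50) = 6.826 × 10^-23 cm³, so a = 4.087 × 10^-8 cm = 4.087 Å.
Atoms touch along the face diagonal, so √2·a = 4r, so r = 0.3536 × a = 1.44 Å.

1.44 Å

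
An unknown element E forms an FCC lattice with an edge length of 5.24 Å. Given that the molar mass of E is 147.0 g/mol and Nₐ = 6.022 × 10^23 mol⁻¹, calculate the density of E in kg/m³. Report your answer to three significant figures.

An FCC unit cell contains Z = 4 atoms.
Cell volume: a³ = (5.24 Å)³ = (5.240 × 10^-8 cm)³ = 1.439 × 10^-22 cm³.
ρ = Z·M/(N_A·a³) = 4 × 147.0 / (6.022 × 10²³ × 1.439 × 10^-22) = 6.786 g/cm³ = 6790 kg/m³.

6790 kg/m³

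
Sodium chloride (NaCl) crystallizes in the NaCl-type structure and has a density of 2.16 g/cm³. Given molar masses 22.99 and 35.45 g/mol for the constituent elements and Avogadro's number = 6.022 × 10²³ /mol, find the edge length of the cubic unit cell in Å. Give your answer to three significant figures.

5.64 Å

M(NaCl) = 58.44 g/mol; Z = 4 formula units per cell.
a³ = Z·M/(N_A·ρ) = 4 × 58.44 / (6.022 × 10²³ × 2.16) = 1.797 × 10^-22 cm³, so a = 5.643 × 10^-8 cm = 5.64 Å.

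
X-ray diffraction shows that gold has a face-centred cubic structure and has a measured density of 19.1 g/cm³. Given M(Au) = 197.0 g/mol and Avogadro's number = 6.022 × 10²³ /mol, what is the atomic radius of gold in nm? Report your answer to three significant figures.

0.145 nm

For an FCC cell (Z = 4), a³ = Z·M/(N_A·ρ) = 4 × 197.0 / (6.022 × 10²³ × 19.10) = 6.851 × 10^-23 cm³, so a = 4.092 × 10^-8 cm = 0.4092 nm.
Atoms touch along the face diagonal, so √2·a = 4r, so r = 0.3536 × a = 0.145 nm.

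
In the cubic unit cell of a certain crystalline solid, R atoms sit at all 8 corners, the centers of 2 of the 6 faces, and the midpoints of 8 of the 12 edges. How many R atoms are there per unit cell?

4

Corner atoms are shared by 8 cells (1/8 each), face atoms by 2 (1/2 each), edge atoms by 4 (1/4 each).
Net atoms = 8 × 1/8 + 2 × 1/2 + 8 × 1/4 = 1 + 1 + 2 = 4.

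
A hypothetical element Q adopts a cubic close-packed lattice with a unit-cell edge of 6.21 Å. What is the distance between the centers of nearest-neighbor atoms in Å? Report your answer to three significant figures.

4.39 Å

In an FCC structure, atoms touch along the face diagonal, so √2·a = 4r; the nearest-neighbor distance equals 2r = 0.7071·a.
d = 0.7071 × 6.21 = 4.39 Å.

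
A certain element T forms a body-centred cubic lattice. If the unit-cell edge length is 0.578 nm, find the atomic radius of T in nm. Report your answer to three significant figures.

In a BCC lattice, atoms touch along the body diagonal, so √3·a = 4r.
r = √3·a/4 = 1.7321 × 0.578 / 4 = 0.250 nm.

0.250 nm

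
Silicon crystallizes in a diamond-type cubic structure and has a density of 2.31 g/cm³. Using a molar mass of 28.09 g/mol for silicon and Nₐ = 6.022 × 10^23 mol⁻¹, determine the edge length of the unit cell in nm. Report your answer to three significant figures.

With Z = 8 atoms per diamond cubic cell, a³ = Z·M/(N_A·ρ) = 8 × 28.09 / (6.022 × 10²³ × 2.310 g/cm³) = 1.615 × 10^-22 cm³.
a = (1.615 × 10^-22)^(1/3) = 5.446 × 10^-8 cm = 0.545 nm.

0.545 nm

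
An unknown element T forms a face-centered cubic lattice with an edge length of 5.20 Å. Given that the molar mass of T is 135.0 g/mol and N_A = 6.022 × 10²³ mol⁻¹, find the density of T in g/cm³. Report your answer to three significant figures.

An FCC unit cell contains Z = 4 atoms.
Cell volume: a³ = (5.20 Å)³ = (5.200 × 10^-8 cm)³ = 1.406 × 10^-22 cm³.
ρ = Z·M/(N_A·a³) = 4 × 135.0 / (6.022 × 10²³ × 1.406 × 10^-22) = 6.377 g/cm³.

6.38 g/cm³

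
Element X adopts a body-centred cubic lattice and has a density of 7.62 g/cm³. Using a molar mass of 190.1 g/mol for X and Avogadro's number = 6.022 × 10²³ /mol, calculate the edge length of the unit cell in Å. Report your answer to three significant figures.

4.36 Å

With Z = 2 atoms per BCC cell, a³ = Z·M/(N_A·ρ) = 2 × 190.1 / (6.022 × 10²³ × 7.620 g/cm³) = 8.285 × 10^-23 cm³.
a = (8.285 × 10^-23)^(1/3) = 4.360 × 10^-8 cm = 4.36 Å.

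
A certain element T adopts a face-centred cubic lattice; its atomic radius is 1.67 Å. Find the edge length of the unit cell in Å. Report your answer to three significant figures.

In an FCC lattice, atoms touch along the face diagonal, so √2·a = 4r.
a = 4r/√2 = 4 × 1.67 / 1.4142 = 4.72 Å.

4.72 Å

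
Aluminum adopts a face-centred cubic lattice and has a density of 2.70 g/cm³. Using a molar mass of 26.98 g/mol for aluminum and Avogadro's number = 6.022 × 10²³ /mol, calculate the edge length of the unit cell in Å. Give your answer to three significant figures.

4.05 Å

With Z = 4 atoms per FCC cell, a³ = Z·M/(N_A·ρ) = 4 × 26.98 / (6.022 × 10²³ × 2.700 g/cm³) = 6.637 × 10^-23 cm³.
a = (6.637 × 10^-23)^(1/3) = 4.049 × 10^-8 cm = 4.05 Å.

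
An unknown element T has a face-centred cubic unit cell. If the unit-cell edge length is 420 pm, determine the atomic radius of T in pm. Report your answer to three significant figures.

In an FCC lattice, atoms touch along the face diagonal, so √2·a = 4r.
r = √2·a/4 = 1.4142 × 420 / 4 = 148 pm.

148 pm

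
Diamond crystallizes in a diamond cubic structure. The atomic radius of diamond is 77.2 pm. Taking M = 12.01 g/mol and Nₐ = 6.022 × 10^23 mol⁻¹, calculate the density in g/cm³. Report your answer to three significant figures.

3.52 g/cm³

In a diamond cubic lattice, nearest neighbors lie along the body diagonal with √3·a = 8r, giving a = 356.6 pm = 3.566 × 10^-8 cm.
With Z = 8, ρ = Z·M/(N_A·a³) = 8 × 12.01 / (6.022 × 10²³ × 4.534 × 10^-23) = 3.519 g/cm³.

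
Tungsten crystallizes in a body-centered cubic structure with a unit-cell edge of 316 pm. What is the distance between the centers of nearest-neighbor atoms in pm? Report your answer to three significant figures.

274 pm

In a BCC structure, atoms touch along the body diagonal, so √3·a = 4r; the nearest-neighbor distance equals 2r = 0.8660·a.
d = 0.8660 × 316 = 274 pm.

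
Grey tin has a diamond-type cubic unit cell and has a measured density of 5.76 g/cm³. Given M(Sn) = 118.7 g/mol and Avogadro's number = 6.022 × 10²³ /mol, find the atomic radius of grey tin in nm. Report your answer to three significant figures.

For a diamond cubic cell (Z = 8), a³ = Z·M/(N_A·ρ) = 8 × 118.7 / (6.022 × 10²³ × 5.760) = 2.738 × 10^-22 cm³, so a = 6.493 × 10^-8 cm = 0.6493 nm.
Nearest neighbors lie along the body diagonal with √3·a = 8r, so r = 0.2165 × a = 0.141 nm.

0.141 nm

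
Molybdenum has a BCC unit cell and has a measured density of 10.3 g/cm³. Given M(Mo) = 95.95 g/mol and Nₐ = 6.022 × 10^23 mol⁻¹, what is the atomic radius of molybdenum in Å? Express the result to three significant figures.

For a BCC cell (Z = 2), a³ = Z·M/(N_A·ρ) = 2 × 95.95 / (6.022 × 10²³ × 10.30) = 3.094 × 10^-23 cm³, so a = 3.139 × 10^-8 cm = 3.139 Å.
Atoms touch along the body diagonal, so √3·a = 4r, so r = 0.4330 × a = 1.36 Å.

1.36 Å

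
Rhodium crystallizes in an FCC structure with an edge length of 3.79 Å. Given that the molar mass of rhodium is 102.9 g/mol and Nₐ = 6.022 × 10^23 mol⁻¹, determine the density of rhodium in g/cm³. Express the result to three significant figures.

12.6 g/cm³

An FCC unit cell contains Z = 4 atoms.
Cell volume: a³ = (3.79 Å)³ = (3.790 × 10^-8 cm)³ = 5.444 × 10^-23 cm³.
ρ = Z·M/(N_A·a³) = 4 × 102.9 / (6.022 × 10²³ × 5.444 × 10^-23) = 12.56 g/cm³.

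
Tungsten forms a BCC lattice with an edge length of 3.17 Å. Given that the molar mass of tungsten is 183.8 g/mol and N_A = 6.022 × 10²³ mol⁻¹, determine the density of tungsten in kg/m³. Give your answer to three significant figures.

A BCC unit cell contains Z = 2 atoms.
Cell volume: a³ = (3.17 Å)³ = (3.170 × 10^-8 cm)³ = 3.186 × 10^-23 cm³.
ρ = Z·M/(N_A·a³) = 2 × 183.8 / (6.022 × 10²³ × 3.186 × 10^-23) = 19.16 g/cm³ = 19200 kg/m³.

19200 kg/m³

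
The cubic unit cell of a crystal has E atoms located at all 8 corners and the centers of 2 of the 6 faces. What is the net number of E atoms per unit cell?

Corner atoms are shared by 8 cells (1/8 each), face atoms by 2 (1/2 each).
Net atoms = 8 × 1/8 + 2 × 1/2 = 1 + 1 = 2.

2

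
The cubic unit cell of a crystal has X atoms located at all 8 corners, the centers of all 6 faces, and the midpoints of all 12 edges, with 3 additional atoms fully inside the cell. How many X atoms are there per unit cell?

Corner atoms are shared by 8 cells (1/8 each), face atoms by 2 (1/2 each), edge atoms by 4 (1/4 each), interior atoms are unshared.
Net atoms = 8 × 1/8 + 6 × 1/2 + 12 × 1/4 + 3 = 1 + 3 + 3 + 3 = 10.

10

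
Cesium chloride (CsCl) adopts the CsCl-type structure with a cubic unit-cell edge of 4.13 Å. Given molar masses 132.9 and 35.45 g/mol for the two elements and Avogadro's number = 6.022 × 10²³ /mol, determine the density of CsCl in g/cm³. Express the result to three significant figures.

3.97 g/cm³

The CsCl-type structure contains Z = 1 formula unit per cell; M(CsCl) = 132.9 + 35.45 = 168.35 g/mol.
a³ = (4.130 × 10^-8 cm)³ = 7.044 × 10^-23 cm³.
ρ = 1 × 168.35 / (6.022 × 10²³ × 7.044 × 10^-23) = 3.968 g/cm³.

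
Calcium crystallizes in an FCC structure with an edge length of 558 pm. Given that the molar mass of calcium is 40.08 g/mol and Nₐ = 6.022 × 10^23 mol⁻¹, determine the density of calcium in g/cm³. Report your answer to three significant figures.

1.53 g/cm³

An FCC unit cell contains Z = 4 atoms.
Cell volume: a³ = (558 pm)³ = (5.580 × 10^-8 cm)³ = 1.737 × 10^-22 cm³.
ρ = Z·M/(N_A·a³) = 4 × 40.08 / (6.022 × 10²³ × 1.737 × 10^-22) = 1.532 g/cm³.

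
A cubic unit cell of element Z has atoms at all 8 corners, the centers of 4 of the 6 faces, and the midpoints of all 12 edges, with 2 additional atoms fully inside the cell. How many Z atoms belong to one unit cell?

8

Corner atoms are shared by 8 cells (1/8 each), face atoms by 2 (1/2 each), edge atoms by 4 (1/4 each), interior atoms are unshared.
Net atoms = 8 × 1/8 + 4 × 1/2 + 12 × 1/4 + 2 = 1 + 2 + 3 + 2 = 8.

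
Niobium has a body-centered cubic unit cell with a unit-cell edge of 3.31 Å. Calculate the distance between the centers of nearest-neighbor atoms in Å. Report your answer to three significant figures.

2.87 Å

In a BCC structure, atoms touch along the body diagonal, so √3·a = 4r; the nearest-neighbor distance equals 2r = 0.8660·a.
d = 0.8660 × 3.31 = 2.87 Å.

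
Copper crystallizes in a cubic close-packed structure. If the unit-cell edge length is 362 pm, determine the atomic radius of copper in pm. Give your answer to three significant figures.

128 pm

In an FCC lattice, atoms touch along the face diagonal, so √2·a = 4r.
r = √2·a/4 = 1.4142 × 362 / 4 = 128 pm.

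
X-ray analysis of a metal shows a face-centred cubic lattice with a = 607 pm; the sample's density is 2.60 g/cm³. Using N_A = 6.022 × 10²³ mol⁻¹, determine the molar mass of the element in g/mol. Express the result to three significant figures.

87.5 g/mol

An FCC cell has Z = 4 atoms; a = 6.070 × 10^-8 cm.
M = ρ·N_A·a³/Z = 2.60 × 6.022 × 10²³ × 2.236 × 10^-22 / 4 = 87.5 g/mol.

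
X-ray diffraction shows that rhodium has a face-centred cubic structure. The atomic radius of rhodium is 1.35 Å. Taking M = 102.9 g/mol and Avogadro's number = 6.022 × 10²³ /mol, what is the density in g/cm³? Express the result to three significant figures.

12.3 g/cm³

In an FCC lattice, atoms touch along the face diagonal, so √2·a = 4r, giving a = 3.818 Å = 3.818 × 10^-8 cm.
With Z = 4, ρ = Z·M/(N_A·a³) = 4 × 102.9 / (6.022 × 10²³ × 5.567 × 10^-23) = 12.28 g/cm³.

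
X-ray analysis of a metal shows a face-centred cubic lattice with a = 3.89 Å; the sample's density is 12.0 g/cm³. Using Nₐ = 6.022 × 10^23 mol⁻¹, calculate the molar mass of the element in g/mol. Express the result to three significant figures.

An FCC cell has Z = 4 atoms; a = 3.890 × 10^-8 cm.
M = ρ·N_A·a³/Z = 12.0 × 6.022 × 10²³ × 5.886 × 10^-23 / 4 = 106 g/mol.

106 g/mol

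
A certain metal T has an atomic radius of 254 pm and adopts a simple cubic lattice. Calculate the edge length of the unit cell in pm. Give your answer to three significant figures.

In a simple cubic lattice, atoms touch along the cell edge, so a = 2r.
a = 2r = 2 × 254 = 508 pm.

508 pm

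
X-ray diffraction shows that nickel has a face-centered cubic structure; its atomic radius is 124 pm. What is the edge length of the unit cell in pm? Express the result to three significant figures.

351 pm

In an FCC lattice, atoms touch along the face diagonal, so √2·a = 4r.
a = 4r/√2 = 4 × 124 / 1.4142 = 351 pm.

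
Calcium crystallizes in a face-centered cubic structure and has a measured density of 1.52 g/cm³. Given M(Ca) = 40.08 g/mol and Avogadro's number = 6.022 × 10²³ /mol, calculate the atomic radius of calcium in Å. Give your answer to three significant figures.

1.98 Å

For an FCC cell (Z = 4), a³ = Z·M/(N_A·ρ) = 4 × 40.08 / (6.022 × 10²³ × 1.520) = 1.751 × 10^-22 cm³, so a = 5.595 × 10^-8 cm = 5.595 Å.
Atoms touch along the face diagonal, so √2·a = 4r, so r = 0.3536 × a = 1.98 Å.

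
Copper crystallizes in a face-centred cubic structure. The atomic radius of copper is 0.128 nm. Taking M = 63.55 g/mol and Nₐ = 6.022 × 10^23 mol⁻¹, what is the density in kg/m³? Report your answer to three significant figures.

8900 kg/m³

In an FCC lattice, atoms touch along the face diagonal, so √2·a = 4r, giving a = 0.3620 nm = 3.620 × 10^-8 cm.
With Z = 4, ρ = Z·M/(N_A·a³) = 4 × 63.55 / (6.022 × 10²³ × 4.745 × 10^-23) = 8.895 g/cm³ = 8900 kg/m³.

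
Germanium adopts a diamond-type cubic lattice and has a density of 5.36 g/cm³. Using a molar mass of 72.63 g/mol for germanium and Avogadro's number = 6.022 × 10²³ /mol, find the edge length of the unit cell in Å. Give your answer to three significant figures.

With Z = 8 atoms per diamond cubic cell, a³ = Z·M/(N_A·ρ) = 8 × 72.63 / (6.022 × 10²³ × 5.360 g/cm³) = 1.800 × 10^-22 cm³.
a = (1.800 × 10^-22)^(1/3) = 5.646 × 10^-8 cm = 5.65 Å.

5.65 Å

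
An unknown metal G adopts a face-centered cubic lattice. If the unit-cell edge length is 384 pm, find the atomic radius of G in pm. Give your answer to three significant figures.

In an FCC lattice, atoms touch along the face diagonal, so √2·a = 4r.
r = √2·a/4 = 1.4142 × 384 / 4 = 136 pm.

136 pm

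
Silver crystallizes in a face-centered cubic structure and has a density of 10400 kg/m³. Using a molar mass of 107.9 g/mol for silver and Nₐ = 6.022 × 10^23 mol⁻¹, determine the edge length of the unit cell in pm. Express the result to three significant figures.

410 pm

With Z = 4 atoms per FCC cell, a³ = Z·M/(N_A·ρ) = 4 × 107.9 / (6.022 × 10²³ × 10.40 g/cm³) = 6.891 × 10^-23 cm³.
a = (6.891 × 10^-23)^(1/3) = 4.100 × 10^-8 cm = 410 pm.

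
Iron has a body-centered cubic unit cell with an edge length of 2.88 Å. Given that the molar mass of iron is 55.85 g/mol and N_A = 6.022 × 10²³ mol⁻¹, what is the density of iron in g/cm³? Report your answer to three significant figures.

A BCC unit cell contains Z = 2 atoms.
Cell volume: a³ = (2.88 Å)³ = (2.880 × 10^-8 cm)³ = 2.389 × 10^-23 cm³.
ρ = Z·M/(N_A·a³) = 2 × 55.85 / (6.022 × 10²³ × 2.389 × 10^-23) = 7.765 g/cm³.

7.76 g/cm³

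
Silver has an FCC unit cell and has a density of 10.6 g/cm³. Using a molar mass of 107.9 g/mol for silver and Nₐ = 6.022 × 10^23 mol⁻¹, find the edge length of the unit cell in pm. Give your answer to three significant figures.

With Z = 4 atoms per FCC cell, a³ = Z·M/(N_A·ρ) = 4 × 107.9 / (6.022 × 10²³ × 10.60 g/cm³) = 6.761 × 10^-23 cm³.
a = (6.761 × 10^-23)^(1/3) = 4.074 × 10^-8 cm = 407 pm.

407 pm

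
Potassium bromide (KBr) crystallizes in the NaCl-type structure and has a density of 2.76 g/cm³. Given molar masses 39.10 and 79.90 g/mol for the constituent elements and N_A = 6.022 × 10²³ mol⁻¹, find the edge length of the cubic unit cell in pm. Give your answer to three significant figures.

M(KBr) = 119.0 g/mol; Z = 4 formula units per cell.
a³ = Z·M/(N_A·ρ) = 4 × 119.0 / (6.022 × 10²³ × 2.76) = 2.864 × 10^-22 cm³, so a = 6.592 × 10^-8 cm = 659 pm.

659 pm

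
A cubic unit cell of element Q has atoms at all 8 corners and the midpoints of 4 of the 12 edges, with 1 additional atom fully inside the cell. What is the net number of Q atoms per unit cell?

3

Corner atoms are shared by 8 cells (1/8 each), edge atoms by 4 (1/4 each), interior atoms are unshared.
Net atoms = 8 × 1/8 + 4 × 1/4 + 1 = 1 + 1 + 1 = 3.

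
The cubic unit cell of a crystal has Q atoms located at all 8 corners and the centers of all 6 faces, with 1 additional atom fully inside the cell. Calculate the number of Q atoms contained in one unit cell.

Corner atoms are shared by 8 cells (1/8 each), face atoms by 2 (1/2 each), interior atoms are unshared.
Net atoms = 8 × 1/8 + 6 × 1/2 + 1 = 1 + 3 + 1 = 5.

5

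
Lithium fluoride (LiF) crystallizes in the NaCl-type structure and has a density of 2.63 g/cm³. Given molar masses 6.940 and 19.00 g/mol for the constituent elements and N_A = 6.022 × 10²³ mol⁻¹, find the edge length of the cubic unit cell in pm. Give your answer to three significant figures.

M(LiF) = 25.94 g/mol; Z = 4 formula units per cell.
a³ = Z·M/(N_A·ρ) = 4 × 25.94 / (6.022 × 10²³ × 2.63) = 6.551 × 10^-23 cm³, so a = 4.031 × 10^-8 cm = 403 pm.

403 pm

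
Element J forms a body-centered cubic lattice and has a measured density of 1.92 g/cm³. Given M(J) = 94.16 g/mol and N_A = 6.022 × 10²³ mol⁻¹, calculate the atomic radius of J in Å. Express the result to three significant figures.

For a BCC cell (Z = 2), a³ = Z·M/(N_A·ρ) = 2 × 94.16 / (6.022 × 10²³ × 1.920) = 1.629 × 10^-22 cm³, so a = 5.461 × 10^-8 cm = 5.461 Å.
Atoms touch along the body diagonal, so √3·a = 4r, so r = 0.4330 × a = 2.36 Å.

2.36 Å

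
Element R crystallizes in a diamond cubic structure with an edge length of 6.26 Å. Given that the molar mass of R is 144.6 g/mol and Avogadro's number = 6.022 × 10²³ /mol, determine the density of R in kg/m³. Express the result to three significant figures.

7830 kg/m³

A diamond cubic unit cell contains Z = 8 atoms.
Cell volume: a³ = (6.26 Å)³ = (6.260 × 10^-8 cm)³ = 2.453 × 10^-22 cm³.
ρ = Z·M/(N_A·a³) = 8 × 144.6 / (6.022 × 10²³ × 2.453 × 10^-22) = 7.831 g/cm³ = 7830 kg/m³.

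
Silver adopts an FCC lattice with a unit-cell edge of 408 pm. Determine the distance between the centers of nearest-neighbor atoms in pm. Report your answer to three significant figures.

288 pm

In an FCC structure, atoms touch along the face diagonal, so √2·a = 4r; the nearest-neighbor distance equals 2r = 0.7071·a.
d = 0.7071 × 408 = 288 pm.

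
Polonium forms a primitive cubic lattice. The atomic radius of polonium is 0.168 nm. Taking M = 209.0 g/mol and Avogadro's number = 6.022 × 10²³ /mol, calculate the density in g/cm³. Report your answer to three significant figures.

In a simple cubic lattice, atoms touch along the cell edge, so a = 2r, giving a = 0.3360 nm = 3.360 × 10^-8 cm.
With Z = 1, ρ = Z·M/(N_A·a³) = 1 × 209.0 / (6.022 × 10²³ × 3.793 × 10^-23) = 9.149 g/cm³.

9.15 g/cm³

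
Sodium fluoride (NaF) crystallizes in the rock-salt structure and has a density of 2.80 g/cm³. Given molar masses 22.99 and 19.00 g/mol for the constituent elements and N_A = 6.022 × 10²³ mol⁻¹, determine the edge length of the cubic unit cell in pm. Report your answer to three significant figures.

464 pm

M(NaF) = 41.99 g/mol; Z = 4 formula units per cell.
a³ = Z·M/(N_A·ρ) = 4 × 41.99 / (6.022 × 10²³ × 2.80) = 9.961 × 10^-23 cm³, so a = 4.636 × 10^-8 cm = 464 pm.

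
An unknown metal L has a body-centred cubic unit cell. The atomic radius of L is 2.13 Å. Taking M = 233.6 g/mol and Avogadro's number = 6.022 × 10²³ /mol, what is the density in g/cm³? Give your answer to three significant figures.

6.52 g/cm³

In a BCC lattice, atoms touch along the body diagonal, so √3·a = 4r, giving a = 4.919 Å = 4.919 × 10^-8 cm.
With Z = 2, ρ = Z·M/(N_A·a³) = 2 × 233.6 / (6.022 × 10²³ × 1.190 × 10^-22) = 6.518 g/cm³.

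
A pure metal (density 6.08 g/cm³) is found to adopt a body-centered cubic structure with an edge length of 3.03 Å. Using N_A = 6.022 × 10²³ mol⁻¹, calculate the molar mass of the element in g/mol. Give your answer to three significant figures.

A BCC cell has Z = 2 atoms; a = 3.030 × 10^-8 cm.
M = ρ·N_A·a³/Z = 6.08 × 6.022 × 10²³ × 2.782 × 10^-23 / 2 = 50.9 g/mol.

50.9 g/mol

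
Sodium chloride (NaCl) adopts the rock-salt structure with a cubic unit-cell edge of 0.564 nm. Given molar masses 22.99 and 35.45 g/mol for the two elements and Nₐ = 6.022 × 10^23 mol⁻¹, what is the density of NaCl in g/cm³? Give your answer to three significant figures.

The rock-salt structure contains Z = 4 formula units per cell; M(NaCl) = 22.99 + 35.45 = 58.44 g/mol.
a³ = (5.640 × 10^-8 cm)³ = 1.794 × 10^-22 cm³.
ρ = 4 × 58.44 / (6.022 × 10²³ × 1.794 × 10^-22) = 2.164 g/cm³.

2.16 g/cm³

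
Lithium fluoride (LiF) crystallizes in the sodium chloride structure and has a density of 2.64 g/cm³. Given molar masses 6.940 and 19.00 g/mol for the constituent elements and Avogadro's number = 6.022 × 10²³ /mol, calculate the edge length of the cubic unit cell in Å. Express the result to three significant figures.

4.03 Å

M(LiF) = 25.94 g/mol; Z = 4 formula units per cell.
a³ = Z·M/(N_A·ρ) = 4 × 25.94 / (6.022 × 10²³ × 2.64) = 6.527 × 10^-23 cm³, so a = 4.026 × 10^-8 cm = 4.03 Å.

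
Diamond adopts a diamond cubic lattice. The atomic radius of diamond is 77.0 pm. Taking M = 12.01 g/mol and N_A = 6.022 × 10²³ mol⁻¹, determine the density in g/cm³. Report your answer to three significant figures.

In a diamond cubic lattice, nearest neighbors lie along the body diagonal with √3·a = 8r, giving a = 355.6 pm = 3.556 × 10^-8 cm.
With Z = 8, ρ = Z·M/(N_A·a³) = 8 × 12.01 / (6.022 × 10²³ × 4.498 × 10^-23) = 3.547 g/cm³.

3.55 g/cm³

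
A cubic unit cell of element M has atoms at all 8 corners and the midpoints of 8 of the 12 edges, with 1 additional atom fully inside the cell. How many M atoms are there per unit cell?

Corner atoms are shared by 8 cells (1/8 each), edge atoms by 4 (1/4 each), interior atoms are unshared.
Net atoms = 8 × 1/8 + 8 × 1/4 + 1 = 1 + 2 + 1 = 4.

4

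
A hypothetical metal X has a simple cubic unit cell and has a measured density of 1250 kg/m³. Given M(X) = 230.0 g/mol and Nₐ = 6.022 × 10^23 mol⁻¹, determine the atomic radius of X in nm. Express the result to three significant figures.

For a simple cubic cell (Z = 1), a³ = Z·M/(N_A·ρ) = 1 × 230.0 / (6.022 × 10²³ × 1.250) = 3.055 × 10^-22 cm³, so a = 6.735 × 10^-8 cm = 0.6735 nm.
Atoms touch along the cell edge, so a = 2r, so r = 0.5000 × a = 0.337 nm.

0.337 nm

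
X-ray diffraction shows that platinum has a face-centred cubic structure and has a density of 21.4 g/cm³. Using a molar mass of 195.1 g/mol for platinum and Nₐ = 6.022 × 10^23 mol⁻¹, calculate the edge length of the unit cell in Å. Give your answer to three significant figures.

With Z = 4 atoms per FCC cell, a³ = Z·M/(N_A·ρ) = 4 × 195.1 / (6.022 × 10²³ × 21.40 g/cm³) = 6.056 × 10^-23 cm³.
a = (6.056 × 10^-23)^(1/3) = 3.927 × 10^-8 cm = 3.93 Å.

3.93 Å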